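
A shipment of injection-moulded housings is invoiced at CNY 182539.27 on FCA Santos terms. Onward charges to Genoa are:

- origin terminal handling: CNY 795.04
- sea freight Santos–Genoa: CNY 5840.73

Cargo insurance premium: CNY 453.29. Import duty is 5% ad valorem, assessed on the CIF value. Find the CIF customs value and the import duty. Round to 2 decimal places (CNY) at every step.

CIF value: CNY 189628.33; import duty: CNY 9481.42

CIF = FCA price + pre-shipment costs + freight + insurance
CIF = 182539.27 + 795.04 + 5840.73 + 453.29 = 189628.33
Import duty = 189628.33 × 5% = 9481.42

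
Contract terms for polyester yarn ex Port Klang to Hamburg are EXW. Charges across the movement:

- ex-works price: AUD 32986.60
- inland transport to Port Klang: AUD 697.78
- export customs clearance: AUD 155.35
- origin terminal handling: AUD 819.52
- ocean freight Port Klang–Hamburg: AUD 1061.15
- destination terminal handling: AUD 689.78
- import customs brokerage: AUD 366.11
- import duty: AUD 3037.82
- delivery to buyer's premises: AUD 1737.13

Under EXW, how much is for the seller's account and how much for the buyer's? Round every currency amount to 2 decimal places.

EXW: the seller makes goods available at their premises; the buyer bears all onward costs.
Seller's account: goods 32986.60 = 32986.60
Buyer's account: inland to port 697.78 + export clearance 155.35 + origin terminal 819.52 + freight 1061.15 + destination terminal 689.78 + brokerage 366.11 + duty 3037.82 + delivery 1737.13 = 8564.64

Seller: AUD 32986.60; buyer: AUD 8564.64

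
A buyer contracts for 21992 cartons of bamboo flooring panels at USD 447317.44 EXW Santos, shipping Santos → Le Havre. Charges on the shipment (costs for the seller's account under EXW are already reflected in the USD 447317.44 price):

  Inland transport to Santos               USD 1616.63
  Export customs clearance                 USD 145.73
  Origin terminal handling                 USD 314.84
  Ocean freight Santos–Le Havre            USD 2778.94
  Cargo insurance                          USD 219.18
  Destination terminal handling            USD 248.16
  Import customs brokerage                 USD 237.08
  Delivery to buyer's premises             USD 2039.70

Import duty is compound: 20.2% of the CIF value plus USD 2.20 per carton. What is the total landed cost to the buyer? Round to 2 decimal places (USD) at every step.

EXW: the seller makes goods available at their premises; the buyer bears all onward costs.
CIF value = EXW price + inland to port + export clearance + origin terminal + freight + insurance = 447317.44 + 1616.63 + 145.73 + 314.84 + 2778.94 + 219.18 = 452392.76
Ad valorem component: 452392.76 × 20.2% = 91383.34
Specific component: 21992 × 2.20 = 48382.40
Import duty = 91383.34 + 48382.40 = 139765.74
Buyer bears: inland to port 1616.63 + export clearance 145.73 + origin terminal 314.84 + freight 2778.94 + insurance 219.18 + destination terminal 248.16 + brokerage 237.08 + delivery 2039.70 + duty 139765.74 = 147366.00
Landed cost = invoice 447317.44 + 147366.00 = 594683.44

Total landed cost: USD 594683.44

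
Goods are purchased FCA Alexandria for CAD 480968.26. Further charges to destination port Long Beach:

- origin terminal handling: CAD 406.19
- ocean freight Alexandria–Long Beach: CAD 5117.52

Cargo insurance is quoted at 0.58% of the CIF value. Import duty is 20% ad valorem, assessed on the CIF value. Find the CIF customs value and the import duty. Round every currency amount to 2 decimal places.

Let C be the CIF value. C = FCA price + pre-shipment costs + freight + 0.58% × C
C − 0.58% × C = 480968.26 + 406.19 + 5117.52
0.9942 × C = 486491.97
C = 486491.97 / 0.9942 = 489330.08
Insurance premium = 0.58% × 489330.08 = 2838.11
Import duty = 489330.08 × 20% = 97866.02

CIF value: CAD 489330.08; import duty: CAD 97866.02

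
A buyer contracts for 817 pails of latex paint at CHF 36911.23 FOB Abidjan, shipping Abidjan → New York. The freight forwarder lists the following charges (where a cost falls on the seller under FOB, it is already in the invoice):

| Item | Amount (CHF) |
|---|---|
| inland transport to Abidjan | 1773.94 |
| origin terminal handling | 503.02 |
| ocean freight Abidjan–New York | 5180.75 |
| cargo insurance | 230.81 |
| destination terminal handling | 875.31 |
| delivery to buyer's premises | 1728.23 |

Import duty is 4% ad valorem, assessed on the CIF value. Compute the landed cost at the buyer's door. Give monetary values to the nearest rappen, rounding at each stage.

FOB: the seller bears costs until goods are on board at the origin port; the buyer bears freight, insurance and all costs thereafter.
Already in the invoice (seller's account under FOB): inland to port, origin terminal — exclude.
CIF value = FOB price + freight + insurance = 36911.23 + 5180.75 + 230.81 = 42322.79
Import duty = 42322.79 × 4% = 1692.91
Buyer bears: freight 5180.75 + insurance 230.81 + destination terminal 875.31 + delivery 1728.23 + duty 1692.91 = 9708.01
Landed cost = invoice 36911.23 + 9708.01 = 46619.24

Total landed cost: CHF 46619.24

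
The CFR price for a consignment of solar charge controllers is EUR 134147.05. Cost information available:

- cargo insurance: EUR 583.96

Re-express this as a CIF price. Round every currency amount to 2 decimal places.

From CFR to CIF, the seller additionally bears: insurance.
CIF price = 134147.05 + 583.96 = 134731.01

CIF price: EUR 134731.01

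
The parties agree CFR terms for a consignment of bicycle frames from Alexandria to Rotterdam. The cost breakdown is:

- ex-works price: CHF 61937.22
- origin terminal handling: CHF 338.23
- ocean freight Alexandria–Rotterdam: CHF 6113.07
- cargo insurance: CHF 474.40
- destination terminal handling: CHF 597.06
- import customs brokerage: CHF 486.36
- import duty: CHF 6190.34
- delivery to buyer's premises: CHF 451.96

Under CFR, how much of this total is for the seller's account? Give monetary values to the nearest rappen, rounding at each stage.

Seller's account: CHF 68388.52

CFR: the seller pays costs through ocean freight to the destination port, but not insurance.
Seller's account: goods 61937.22 + origin terminal 338.23 + freight 6113.07 = 68388.52
Buyer's account: insurance 474.40 + destination terminal 597.06 + brokerage 486.36 + duty 6190.34 + delivery 451.96 = 8200.12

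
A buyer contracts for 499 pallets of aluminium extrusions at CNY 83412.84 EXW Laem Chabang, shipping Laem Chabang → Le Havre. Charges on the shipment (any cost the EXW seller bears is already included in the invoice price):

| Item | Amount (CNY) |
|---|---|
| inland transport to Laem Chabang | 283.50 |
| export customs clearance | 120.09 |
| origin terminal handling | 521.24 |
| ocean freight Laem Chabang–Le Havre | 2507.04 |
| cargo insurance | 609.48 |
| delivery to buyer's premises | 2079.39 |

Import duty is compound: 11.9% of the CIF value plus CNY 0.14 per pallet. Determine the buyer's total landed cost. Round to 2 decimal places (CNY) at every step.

Total landed cost: CNY 100010.49

EXW: the seller makes goods available at their premises; the buyer bears all onward costs.
CIF value = EXW price + inland to port + export clearance + origin terminal + freight + insurance = 83412.84 + 283.50 + 120.09 + 521.24 + 2507.04 + 609.48 = 87454.19
Ad valorem component: 87454.19 × 11.9% = 10407.05
Specific component: 499 × 0.14 = 69.86
Import duty = 10407.05 + 69.86 = 10476.91
Buyer bears: inland to port 283.50 + export clearance 120.09 + origin terminal 521.24 + freight 2507.04 + insurance 609.48 + delivery 2079.39 + duty 10476.91 = 16597.65
Landed cost = invoice 83412.84 + 16597.65 = 100010.49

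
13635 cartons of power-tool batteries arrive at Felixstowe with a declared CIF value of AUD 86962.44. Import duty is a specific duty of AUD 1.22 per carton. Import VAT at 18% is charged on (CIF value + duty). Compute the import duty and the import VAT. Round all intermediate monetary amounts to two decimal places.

Import duty = 13635 × 1.22 = 16634.70
VAT base = CIF + duty = 86962.44 + 16634.70 = 103597.14
Import VAT = 103597.14 × 18% = 18647.49

Import duty: AUD 16634.70; import VAT: AUD 18647.49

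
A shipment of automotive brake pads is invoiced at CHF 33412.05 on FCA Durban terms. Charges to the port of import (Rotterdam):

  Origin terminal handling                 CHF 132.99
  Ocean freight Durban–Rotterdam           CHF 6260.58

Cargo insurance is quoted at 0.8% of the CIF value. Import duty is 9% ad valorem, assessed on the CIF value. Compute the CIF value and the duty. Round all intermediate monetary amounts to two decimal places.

CIF value: CHF 40126.63; import duty: CHF 3611.40

Let C be the CIF value. C = FCA price + pre-shipment costs + freight + 0.8% × C
C − 0.8% × C = 33412.05 + 132.99 + 6260.58
0.992 × C = 39805.62
C = 39805.62 / 0.992 = 40126.63
Insurance premium = 0.8% × 40126.63 = 321.01
Import duty = 40126.63 × 9% = 3611.40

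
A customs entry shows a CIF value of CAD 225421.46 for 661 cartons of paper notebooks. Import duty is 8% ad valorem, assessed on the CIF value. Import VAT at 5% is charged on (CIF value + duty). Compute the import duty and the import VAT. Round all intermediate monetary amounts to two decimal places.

Import duty = 225421.46 × 8% = 18033.72
VAT base = CIF + duty = 225421.46 + 18033.72 = 243455.18
Import VAT = 243455.18 × 5% = 12172.76

Import duty: CAD 18033.72; import VAT: CAD 12172.76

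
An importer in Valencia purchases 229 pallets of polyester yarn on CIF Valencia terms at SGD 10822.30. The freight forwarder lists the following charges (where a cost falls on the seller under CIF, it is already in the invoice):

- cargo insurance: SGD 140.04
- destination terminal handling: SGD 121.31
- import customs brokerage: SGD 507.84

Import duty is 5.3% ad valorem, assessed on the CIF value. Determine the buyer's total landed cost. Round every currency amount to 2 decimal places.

CIF: the seller pays costs through ocean freight and marine insurance to the destination port.
Already in the invoice (seller's account under CIF): insurance — exclude.
The CIF price already equals the CIF value: 10822.30
Import duty = 10822.30 × 5.3% = 573.58
Buyer bears: destination terminal 121.31 + brokerage 507.84 + duty 573.58 = 1202.73
Landed cost = invoice 10822.30 + 1202.73 = 12025.03

Total landed cost: SGD 12025.03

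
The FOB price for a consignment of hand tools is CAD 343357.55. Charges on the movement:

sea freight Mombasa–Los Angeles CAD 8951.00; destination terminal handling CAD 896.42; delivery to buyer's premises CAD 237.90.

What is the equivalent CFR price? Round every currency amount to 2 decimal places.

Not relevant to the conversion: destination terminal, delivery — on the buyer under both terms; not part of either seller's price.
From FOB to CFR, the seller additionally bears: freight.
CFR price = 343357.55 + 8951.00 = 352308.55

CFR price: CAD 352308.55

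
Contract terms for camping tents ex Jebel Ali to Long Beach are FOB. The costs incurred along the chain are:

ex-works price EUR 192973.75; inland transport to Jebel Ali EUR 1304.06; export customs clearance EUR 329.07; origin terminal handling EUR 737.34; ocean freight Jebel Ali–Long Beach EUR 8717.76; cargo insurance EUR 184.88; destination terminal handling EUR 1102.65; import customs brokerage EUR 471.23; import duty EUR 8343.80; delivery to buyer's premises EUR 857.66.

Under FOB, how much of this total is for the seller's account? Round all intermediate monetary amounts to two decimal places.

Seller's account: EUR 195344.22

FOB: the seller bears costs until goods are on board at the origin port; the buyer bears freight, insurance and all costs thereafter.
Seller's account: goods 192973.75 + inland to port 1304.06 + export clearance 329.07 + origin terminal 737.34 = 195344.22
Buyer's account: freight 8717.76 + insurance 184.88 + destination terminal 1102.65 + brokerage 471.23 + duty 8343.80 + delivery 857.66 = 19677.98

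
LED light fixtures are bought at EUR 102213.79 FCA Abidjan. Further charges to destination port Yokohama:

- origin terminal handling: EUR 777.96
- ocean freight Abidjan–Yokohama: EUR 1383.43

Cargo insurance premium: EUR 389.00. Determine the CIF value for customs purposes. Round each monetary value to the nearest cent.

CIF value: EUR 104764.18

CIF = FCA price + pre-shipment costs + freight + insurance
CIF = 102213.79 + 777.96 + 1383.43 + 389.00 = 104764.18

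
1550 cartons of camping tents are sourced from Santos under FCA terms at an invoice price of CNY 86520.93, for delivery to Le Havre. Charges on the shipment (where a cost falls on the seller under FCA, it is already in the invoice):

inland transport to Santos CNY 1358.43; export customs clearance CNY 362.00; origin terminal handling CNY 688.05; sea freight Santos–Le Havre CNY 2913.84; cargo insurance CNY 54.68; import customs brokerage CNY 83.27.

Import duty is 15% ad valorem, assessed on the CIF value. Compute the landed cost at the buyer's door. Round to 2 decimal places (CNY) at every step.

Total landed cost: CNY 103787.40

FCA: the seller delivers export-cleared goods to the carrier; the buyer bears costs from that point.
Already in the invoice (seller's account under FCA): inland to port, export clearance — exclude.
CIF value = FCA price + origin terminal + freight + insurance = 86520.93 + 688.05 + 2913.84 + 54.68 = 90177.50
Import duty = 90177.50 × 15% = 13526.63
Buyer bears: origin terminal 688.05 + freight 2913.84 + insurance 54.68 + brokerage 83.27 + duty 13526.63 = 17266.47
Landed cost = invoice 86520.93 + 17266.47 = 103787.40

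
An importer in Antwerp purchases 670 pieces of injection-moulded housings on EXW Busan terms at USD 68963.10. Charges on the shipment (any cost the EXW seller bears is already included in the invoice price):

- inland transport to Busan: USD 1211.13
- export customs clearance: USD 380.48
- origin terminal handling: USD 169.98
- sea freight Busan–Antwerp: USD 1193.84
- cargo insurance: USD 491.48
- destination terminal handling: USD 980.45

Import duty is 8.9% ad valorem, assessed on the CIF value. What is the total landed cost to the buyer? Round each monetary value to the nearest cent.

Total landed cost: USD 79834.95

EXW: the seller makes goods available at their premises; the buyer bears all onward costs.
CIF value = EXW price + inland to port + export clearance + origin terminal + freight + insurance = 68963.10 + 1211.13 + 380.48 + 169.98 + 1193.84 + 491.48 = 72410.01
Import duty = 72410.01 × 8.9% = 6444.49
Buyer bears: inland to port 1211.13 + export clearance 380.48 + origin terminal 169.98 + freight 1193.84 + insurance 491.48 + destination terminal 980.45 + duty 6444.49 = 10871.85
Landed cost = invoice 68963.10 + 10871.85 = 79834.95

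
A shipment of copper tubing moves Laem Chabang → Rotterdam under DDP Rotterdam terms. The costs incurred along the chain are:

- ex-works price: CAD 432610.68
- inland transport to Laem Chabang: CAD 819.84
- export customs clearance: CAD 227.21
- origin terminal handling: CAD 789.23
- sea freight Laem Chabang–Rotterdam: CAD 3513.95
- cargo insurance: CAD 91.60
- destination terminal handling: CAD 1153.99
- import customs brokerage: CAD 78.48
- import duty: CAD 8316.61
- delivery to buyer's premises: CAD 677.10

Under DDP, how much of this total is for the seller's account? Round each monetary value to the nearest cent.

Seller's account: CAD 448278.69

DDP: the seller bears all costs including import duty.
Seller's account: goods 432610.68 + inland to port 819.84 + export clearance 227.21 + origin terminal 789.23 + freight 3513.95 + insurance 91.60 + destination terminal 1153.99 + brokerage 78.48 + duty 8316.61 + delivery 677.10 = 448278.69
Buyer's account: 0.00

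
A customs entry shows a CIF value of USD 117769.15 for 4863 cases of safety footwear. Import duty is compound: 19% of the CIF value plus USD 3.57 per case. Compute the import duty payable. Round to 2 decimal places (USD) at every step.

Ad valorem component: 117769.15 × 19% = 22376.14
Specific component: 4863 × 3.57 = 17360.91
Import duty = 22376.14 + 17360.91 = 39737.05

Import duty: USD 39737.05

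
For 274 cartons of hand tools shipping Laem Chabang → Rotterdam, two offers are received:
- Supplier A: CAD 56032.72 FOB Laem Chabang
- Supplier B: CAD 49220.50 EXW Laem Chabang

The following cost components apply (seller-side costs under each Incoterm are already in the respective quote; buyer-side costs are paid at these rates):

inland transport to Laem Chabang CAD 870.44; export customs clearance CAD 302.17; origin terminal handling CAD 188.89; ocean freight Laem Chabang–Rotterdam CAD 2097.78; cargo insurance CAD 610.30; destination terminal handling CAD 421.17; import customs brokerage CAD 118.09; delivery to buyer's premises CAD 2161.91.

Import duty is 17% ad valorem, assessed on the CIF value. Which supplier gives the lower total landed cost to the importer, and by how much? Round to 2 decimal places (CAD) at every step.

Supplier B is cheaper by CAD 6377.35

Supplier A (FOB):
CIF value = FOB price + freight + insurance = 56032.72 + 2097.78 + 610.30 = 58740.80
Import duty = 58740.80 × 17% = 9985.94
Buyer bears (A): 2097.78 + 610.30 + 421.17 + 118.09 + 2161.91 = 5409.25
Landed cost (A) = invoice 56032.72 + 5409.25 + duty 9985.94 = 71427.91
Supplier B (EXW):
CIF value = EXW price + inland to port + export clearance + origin terminal + freight + insurance = 49220.50 + 870.44 + 302.17 + 188.89 + 2097.78 + 610.30 = 53290.08
Import duty = 53290.08 × 17% = 9059.31
Buyer bears (B): 870.44 + 302.17 + 188.89 + 2097.78 + 610.30 + 421.17 + 118.09 + 2161.91 = 6770.75
Landed cost (B) = invoice 49220.50 + 6770.75 + duty 9059.31 = 65050.56
Difference = |71427.91 − 65050.56| = 6377.35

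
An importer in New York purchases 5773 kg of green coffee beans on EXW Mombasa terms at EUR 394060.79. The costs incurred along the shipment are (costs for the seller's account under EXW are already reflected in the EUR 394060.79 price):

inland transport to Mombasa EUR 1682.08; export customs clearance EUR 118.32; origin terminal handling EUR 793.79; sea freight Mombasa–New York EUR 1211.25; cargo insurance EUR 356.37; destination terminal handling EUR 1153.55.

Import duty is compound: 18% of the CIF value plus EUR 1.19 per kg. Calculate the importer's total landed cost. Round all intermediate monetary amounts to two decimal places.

Total landed cost: EUR 477926.09

EXW: the seller makes goods available at their premises; the buyer bears all onward costs.
CIF value = EXW price + inland to port + export clearance + origin terminal + freight + insurance = 394060.79 + 1682.08 + 118.32 + 793.79 + 1211.25 + 356.37 = 398222.60
Ad valorem component: 398222.60 × 18% = 71680.07
Specific component: 5773 × 1.19 = 6869.87
Import duty = 71680.07 + 6869.87 = 78549.94
Buyer bears: inland to port 1682.08 + export clearance 118.32 + origin terminal 793.79 + freight 1211.25 + insurance 356.37 + destination terminal 1153.55 + duty 78549.94 = 83865.30
Landed cost = invoice 394060.79 + 83865.30 = 477926.09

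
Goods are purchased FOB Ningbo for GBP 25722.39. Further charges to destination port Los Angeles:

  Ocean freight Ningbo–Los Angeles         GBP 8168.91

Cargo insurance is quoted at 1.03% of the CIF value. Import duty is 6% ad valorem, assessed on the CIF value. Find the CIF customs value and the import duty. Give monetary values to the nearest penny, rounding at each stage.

Let C be the CIF value. C = FOB price + freight + 1.03% × C
C − 1.03% × C = 25722.39 + 8168.91
0.9897 × C = 33891.30
C = 33891.30 / 0.9897 = 34244.01
Insurance premium = 1.03% × 34244.01 = 352.71
Import duty = 34244.01 × 6% = 2054.64

CIF value: GBP 34244.01; import duty: GBP 2054.64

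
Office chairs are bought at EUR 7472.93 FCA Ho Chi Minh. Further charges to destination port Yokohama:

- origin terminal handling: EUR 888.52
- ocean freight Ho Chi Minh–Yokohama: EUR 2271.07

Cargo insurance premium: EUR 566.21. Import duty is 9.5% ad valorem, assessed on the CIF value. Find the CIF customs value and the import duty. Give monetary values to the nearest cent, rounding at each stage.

CIF value: EUR 11198.73; import duty: EUR 1063.88

CIF = FCA price + pre-shipment costs + freight + insurance
CIF = 7472.93 + 888.52 + 2271.07 + 566.21 = 11198.73
Import duty = 11198.73 × 9.5% = 1063.88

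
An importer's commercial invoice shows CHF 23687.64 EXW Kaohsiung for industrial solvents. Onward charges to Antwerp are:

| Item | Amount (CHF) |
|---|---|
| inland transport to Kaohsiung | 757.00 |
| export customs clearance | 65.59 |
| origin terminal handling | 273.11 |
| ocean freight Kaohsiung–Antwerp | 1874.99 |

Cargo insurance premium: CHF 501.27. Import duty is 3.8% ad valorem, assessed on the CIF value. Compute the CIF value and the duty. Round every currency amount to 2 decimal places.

CIF = EXW price + pre-shipment costs + freight + insurance
CIF = 23687.64 + 757.00 + 65.59 + 273.11 + 1874.99 + 501.27 = 27159.60
Import duty = 27159.60 × 3.8% = 1032.06

CIF value: CHF 27159.60; import duty: CHF 1032.06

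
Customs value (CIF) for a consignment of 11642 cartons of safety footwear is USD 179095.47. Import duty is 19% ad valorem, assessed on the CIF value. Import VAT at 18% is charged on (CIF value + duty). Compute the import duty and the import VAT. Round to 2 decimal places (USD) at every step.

Import duty: USD 34028.14; import VAT: USD 38362.25

Import duty = 179095.47 × 19% = 34028.14
VAT base = CIF + duty = 179095.47 + 34028.14 = 213123.61
Import VAT = 213123.61 × 18% = 38362.25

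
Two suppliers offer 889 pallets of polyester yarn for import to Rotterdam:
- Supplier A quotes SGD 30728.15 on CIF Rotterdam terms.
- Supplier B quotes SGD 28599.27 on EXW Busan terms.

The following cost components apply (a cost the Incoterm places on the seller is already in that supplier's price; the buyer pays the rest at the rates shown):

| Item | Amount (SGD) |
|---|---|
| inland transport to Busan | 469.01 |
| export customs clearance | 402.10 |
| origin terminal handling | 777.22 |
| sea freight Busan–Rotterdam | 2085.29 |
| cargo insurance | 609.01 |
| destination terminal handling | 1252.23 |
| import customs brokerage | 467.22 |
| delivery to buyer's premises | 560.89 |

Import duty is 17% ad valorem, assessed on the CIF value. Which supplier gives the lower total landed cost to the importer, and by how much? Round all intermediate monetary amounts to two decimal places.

Supplier A is cheaper by SGD 2590.08

Supplier A (CIF):
The CIF price already equals the CIF value: 30728.15
Import duty = 30728.15 × 17% = 5223.79
Buyer bears (A): 1252.23 + 467.22 + 560.89 = 2280.34
Landed cost (A) = invoice 30728.15 + 2280.34 + duty 5223.79 = 38232.28
Supplier B (EXW):
CIF value = EXW price + inland to port + export clearance + origin terminal + freight + insurance = 28599.27 + 469.01 + 402.10 + 777.22 + 2085.29 + 609.01 = 32941.90
Import duty = 32941.90 × 17% = 5600.12
Buyer bears (B): 469.01 + 402.10 + 777.22 + 2085.29 + 609.01 + 1252.23 + 467.22 + 560.89 = 6622.97
Landed cost (B) = invoice 28599.27 + 6622.97 + duty 5600.12 = 40822.36
Difference = |38232.28 − 40822.36| = 2590.08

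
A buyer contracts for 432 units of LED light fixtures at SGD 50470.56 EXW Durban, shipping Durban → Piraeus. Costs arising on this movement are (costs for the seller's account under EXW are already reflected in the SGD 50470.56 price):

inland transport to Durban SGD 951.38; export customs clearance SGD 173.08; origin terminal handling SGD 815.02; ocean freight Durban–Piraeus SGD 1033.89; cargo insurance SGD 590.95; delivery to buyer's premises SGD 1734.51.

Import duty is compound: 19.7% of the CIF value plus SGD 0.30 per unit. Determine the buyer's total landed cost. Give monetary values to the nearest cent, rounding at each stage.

Total landed cost: SGD 66543.86

EXW: the seller makes goods available at their premises; the buyer bears all onward costs.
CIF value = EXW price + inland to port + export clearance + origin terminal + freight + insurance = 50470.56 + 951.38 + 173.08 + 815.02 + 1033.89 + 590.95 = 54034.88
Ad valorem component: 54034.88 × 19.7% = 10644.87
Specific component: 432 × 0.30 = 129.60
Import duty = 10644.87 + 129.60 = 10774.47
Buyer bears: inland to port 951.38 + export clearance 173.08 + origin terminal 815.02 + freight 1033.89 + insurance 590.95 + delivery 1734.51 + duty 10774.47 = 16073.30
Landed cost = invoice 50470.56 + 16073.30 = 66543.86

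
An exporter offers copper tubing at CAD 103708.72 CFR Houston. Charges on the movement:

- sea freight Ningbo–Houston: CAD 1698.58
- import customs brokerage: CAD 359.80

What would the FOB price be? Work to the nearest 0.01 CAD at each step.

FOB price: CAD 102010.14

Not relevant to the conversion: brokerage — on the buyer under both terms; not part of either seller's price.
From CFR to FOB, the seller no longer bears: freight.
FOB price = 103708.72 − 1698.58 = 102010.14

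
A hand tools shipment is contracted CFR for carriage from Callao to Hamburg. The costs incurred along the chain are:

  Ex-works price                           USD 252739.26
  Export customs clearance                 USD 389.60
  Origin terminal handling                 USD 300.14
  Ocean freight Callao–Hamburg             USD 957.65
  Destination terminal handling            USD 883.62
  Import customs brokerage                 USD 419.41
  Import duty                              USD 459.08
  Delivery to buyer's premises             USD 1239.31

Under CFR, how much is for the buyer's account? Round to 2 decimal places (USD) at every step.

Buyer's account: USD 3001.42

CFR: the seller pays costs through ocean freight to the destination port, but not insurance.
Seller's account: goods 252739.26 + export clearance 389.60 + origin terminal 300.14 + freight 957.65 = 254386.65
Buyer's account: destination terminal 883.62 + brokerage 419.41 + duty 459.08 + delivery 1239.31 = 3001.42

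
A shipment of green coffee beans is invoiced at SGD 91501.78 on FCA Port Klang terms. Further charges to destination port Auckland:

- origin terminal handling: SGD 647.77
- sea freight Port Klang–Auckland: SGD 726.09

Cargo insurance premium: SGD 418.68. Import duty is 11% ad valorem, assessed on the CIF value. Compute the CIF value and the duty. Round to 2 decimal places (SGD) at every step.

CIF value: SGD 93294.32; import duty: SGD 10262.38

CIF = FCA price + pre-shipment costs + freight + insurance
CIF = 91501.78 + 647.77 + 726.09 + 418.68 = 93294.32
Import duty = 93294.32 × 11% = 10262.38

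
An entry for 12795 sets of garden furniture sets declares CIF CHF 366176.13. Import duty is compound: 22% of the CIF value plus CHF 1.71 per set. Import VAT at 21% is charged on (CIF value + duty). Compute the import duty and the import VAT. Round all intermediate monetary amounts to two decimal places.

Import duty: CHF 102438.20; import VAT: CHF 98409.01

Ad valorem component: 366176.13 × 22% = 80558.75
Specific component: 12795 × 1.71 = 21879.45
Import duty = 80558.75 + 21879.45 = 102438.20
VAT base = CIF + duty = 366176.13 + 102438.20 = 468614.33
Import VAT = 468614.33 × 21% = 98409.01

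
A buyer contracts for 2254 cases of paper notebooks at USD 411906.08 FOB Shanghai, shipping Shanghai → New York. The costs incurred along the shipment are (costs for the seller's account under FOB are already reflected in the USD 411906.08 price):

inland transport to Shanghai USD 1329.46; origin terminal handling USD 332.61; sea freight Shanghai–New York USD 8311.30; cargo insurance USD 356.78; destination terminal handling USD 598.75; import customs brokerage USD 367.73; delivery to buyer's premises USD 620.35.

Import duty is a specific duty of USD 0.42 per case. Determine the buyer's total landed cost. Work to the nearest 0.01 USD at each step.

Total landed cost: USD 423107.67

FOB: the seller bears costs until goods are on board at the origin port; the buyer bears freight, insurance and all costs thereafter.
Already in the invoice (seller's account under FOB): inland to port, origin terminal — exclude.
CIF value = FOB price + freight + insurance = 411906.08 + 8311.30 + 356.78 = 420574.16
Import duty = 2254 × 0.42 = 946.68
Buyer bears: freight 8311.30 + insurance 356.78 + destination terminal 598.75 + brokerage 367.73 + delivery 620.35 + duty 946.68 = 11201.59
Landed cost = invoice 411906.08 + 11201.59 = 423107.67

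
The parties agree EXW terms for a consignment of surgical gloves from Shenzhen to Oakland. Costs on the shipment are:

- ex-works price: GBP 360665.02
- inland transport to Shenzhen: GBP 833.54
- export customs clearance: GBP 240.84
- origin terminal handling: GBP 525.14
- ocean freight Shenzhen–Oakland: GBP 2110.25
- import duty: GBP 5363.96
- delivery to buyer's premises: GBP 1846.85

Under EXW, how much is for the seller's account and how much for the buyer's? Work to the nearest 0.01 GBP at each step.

EXW: the seller makes goods available at their premises; the buyer bears all onward costs.
Seller's account: goods 360665.02 = 360665.02
Buyer's account: inland to port 833.54 + export clearance 240.84 + origin terminal 525.14 + freight 2110.25 + duty 5363.96 + delivery 1846.85 = 10920.58

Seller: GBP 360665.02; buyer: GBP 10920.58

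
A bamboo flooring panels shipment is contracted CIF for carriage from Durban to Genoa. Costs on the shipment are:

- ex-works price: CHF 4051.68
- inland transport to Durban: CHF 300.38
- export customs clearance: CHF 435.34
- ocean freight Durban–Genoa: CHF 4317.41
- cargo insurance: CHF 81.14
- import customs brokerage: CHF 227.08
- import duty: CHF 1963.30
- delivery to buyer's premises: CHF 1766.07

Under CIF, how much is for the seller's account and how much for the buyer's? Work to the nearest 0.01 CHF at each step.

Seller: CHF 9185.95; buyer: CHF 3956.45

CIF: the seller pays costs through ocean freight and marine insurance to the destination port.
Seller's account: goods 4051.68 + inland to port 300.38 + export clearance 435.34 + freight 4317.41 + insurance 81.14 = 9185.95
Buyer's account: brokerage 227.08 + duty 1963.30 + delivery 1766.07 = 3956.45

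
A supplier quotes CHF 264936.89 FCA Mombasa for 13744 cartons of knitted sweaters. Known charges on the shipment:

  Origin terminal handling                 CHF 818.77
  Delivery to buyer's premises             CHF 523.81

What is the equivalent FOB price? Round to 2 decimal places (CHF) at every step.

Not relevant to the conversion: delivery — on the buyer under both terms; not part of either seller's price.
From FCA to FOB, the seller additionally bears: origin terminal.
FOB price = 264936.89 + 818.77 = 265755.66

FOB price: CHF 265755.66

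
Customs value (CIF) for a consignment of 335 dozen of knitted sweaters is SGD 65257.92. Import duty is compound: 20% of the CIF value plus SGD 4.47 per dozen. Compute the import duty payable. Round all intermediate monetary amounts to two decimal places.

Ad valorem component: 65257.92 × 20% = 13051.58
Specific component: 335 × 4.47 = 1497.45
Import duty = 13051.58 + 1497.45 = 14549.03

Import duty: SGD 14549.03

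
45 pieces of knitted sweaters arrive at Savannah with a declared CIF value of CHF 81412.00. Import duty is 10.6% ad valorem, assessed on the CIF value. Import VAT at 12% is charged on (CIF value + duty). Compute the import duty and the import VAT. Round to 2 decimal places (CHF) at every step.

Import duty = 81412.00 × 10.6% = 8629.67
VAT base = CIF + duty = 81412.00 + 8629.67 = 90041.67
Import VAT = 90041.67 × 12% = 10805.00

Import duty: CHF 8629.67; import VAT: CHF 10805.00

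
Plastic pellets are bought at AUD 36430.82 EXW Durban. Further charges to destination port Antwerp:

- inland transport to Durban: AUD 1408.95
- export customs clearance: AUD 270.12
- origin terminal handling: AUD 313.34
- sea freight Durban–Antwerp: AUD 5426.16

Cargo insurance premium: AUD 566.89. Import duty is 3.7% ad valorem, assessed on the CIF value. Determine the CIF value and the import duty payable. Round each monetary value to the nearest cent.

CIF = EXW price + pre-shipment costs + freight + insurance
CIF = 36430.82 + 1408.95 + 270.12 + 313.34 + 5426.16 + 566.89 = 44416.28
Import duty = 44416.28 × 3.7% = 1643.40

CIF value: AUD 44416.28; import duty: AUD 1643.40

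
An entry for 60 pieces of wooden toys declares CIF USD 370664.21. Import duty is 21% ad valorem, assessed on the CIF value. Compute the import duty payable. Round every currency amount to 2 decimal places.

Import duty: USD 77839.48

Import duty = 370664.21 × 21% = 77839.48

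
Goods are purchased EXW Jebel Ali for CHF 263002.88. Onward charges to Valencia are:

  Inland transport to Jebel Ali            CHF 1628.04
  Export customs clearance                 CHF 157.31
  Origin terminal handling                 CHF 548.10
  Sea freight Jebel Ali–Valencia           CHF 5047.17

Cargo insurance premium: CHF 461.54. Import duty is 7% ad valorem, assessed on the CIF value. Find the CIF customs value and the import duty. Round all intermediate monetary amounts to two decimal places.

CIF = EXW price + pre-shipment costs + freight + insurance
CIF = 263002.88 + 1628.04 + 157.31 + 548.10 + 5047.17 + 461.54 = 270845.04
Import duty = 270845.04 × 7% = 18959.15

CIF value: CHF 270845.04; import duty: CHF 18959.15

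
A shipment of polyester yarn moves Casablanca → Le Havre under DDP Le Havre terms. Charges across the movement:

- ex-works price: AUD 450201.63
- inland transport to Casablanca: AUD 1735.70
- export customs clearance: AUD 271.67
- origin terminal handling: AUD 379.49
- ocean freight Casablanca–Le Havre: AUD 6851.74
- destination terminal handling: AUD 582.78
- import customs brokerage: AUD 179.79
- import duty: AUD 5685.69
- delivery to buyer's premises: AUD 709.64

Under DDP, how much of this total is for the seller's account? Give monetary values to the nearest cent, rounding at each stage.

DDP: the seller bears all costs including import duty.
Seller's account: goods 450201.63 + inland to port 1735.70 + export clearance 271.67 + origin terminal 379.49 + freight 6851.74 + destination terminal 582.78 + brokerage 179.79 + duty 5685.69 + delivery 709.64 = 466598.13
Buyer's account: 0.00

Seller's account: AUD 466598.13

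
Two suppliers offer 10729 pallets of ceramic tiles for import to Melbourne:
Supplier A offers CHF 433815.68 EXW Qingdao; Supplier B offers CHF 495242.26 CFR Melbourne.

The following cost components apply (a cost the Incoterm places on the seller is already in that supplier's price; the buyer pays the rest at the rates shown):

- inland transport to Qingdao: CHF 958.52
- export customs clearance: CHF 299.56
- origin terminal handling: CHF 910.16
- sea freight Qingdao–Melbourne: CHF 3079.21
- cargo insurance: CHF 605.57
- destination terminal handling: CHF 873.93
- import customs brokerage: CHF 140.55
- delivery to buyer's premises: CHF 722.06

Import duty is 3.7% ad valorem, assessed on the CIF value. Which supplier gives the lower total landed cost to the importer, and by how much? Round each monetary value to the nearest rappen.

Supplier A (EXW):
CIF value = EXW price + inland to port + export clearance + origin terminal + freight + insurance = 433815.68 + 958.52 + 299.56 + 910.16 + 3079.21 + 605.57 = 439668.70
Import duty = 439668.70 × 3.7% = 16267.74
Buyer bears (A): 958.52 + 299.56 + 910.16 + 3079.21 + 605.57 + 873.93 + 140.55 + 722.06 = 7589.56
Landed cost (A) = invoice 433815.68 + 7589.56 + duty 16267.74 = 457672.98
Supplier B (CFR):
CIF value = CFR price + insurance = 495242.26 + 605.57 = 495847.83
Import duty = 495847.83 × 3.7% = 18346.37
Buyer bears (B): 605.57 + 873.93 + 140.55 + 722.06 = 2342.11
Landed cost (B) = invoice 495242.26 + 2342.11 + duty 18346.37 = 515930.74
Difference = |457672.98 − 515930.74| = 58257.76

Supplier A is cheaper by CHF 58257.76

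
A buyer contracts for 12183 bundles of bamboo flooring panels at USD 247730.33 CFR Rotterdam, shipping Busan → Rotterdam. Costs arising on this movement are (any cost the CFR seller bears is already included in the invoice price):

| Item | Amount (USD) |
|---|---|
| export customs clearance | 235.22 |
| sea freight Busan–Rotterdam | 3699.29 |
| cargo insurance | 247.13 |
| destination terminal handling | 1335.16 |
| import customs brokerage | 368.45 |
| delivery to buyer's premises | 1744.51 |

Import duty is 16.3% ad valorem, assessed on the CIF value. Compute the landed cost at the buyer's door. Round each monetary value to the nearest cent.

CFR: the seller pays costs through ocean freight to the destination port, but not insurance.
Already in the invoice (seller's account under CFR): export clearance, freight — exclude.
CIF value = CFR price + insurance = 247730.33 + 247.13 = 247977.46
Import duty = 247977.46 × 16.3% = 40420.33
Buyer bears: insurance 247.13 + destination terminal 1335.16 + brokerage 368.45 + delivery 1744.51 + duty 40420.33 = 44115.58
Landed cost = invoice 247730.33 + 44115.58 = 291845.91

Total landed cost: USD 291845.91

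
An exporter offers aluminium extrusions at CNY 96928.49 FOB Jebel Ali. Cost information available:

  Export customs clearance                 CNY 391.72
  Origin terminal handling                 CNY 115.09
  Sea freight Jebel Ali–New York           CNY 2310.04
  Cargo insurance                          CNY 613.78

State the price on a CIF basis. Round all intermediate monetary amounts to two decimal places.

CIF price: CNY 99852.31

Not relevant to the conversion: origin terminal, export clearance — on the seller under both FOB and CIF; already in the FOB price and stays in the CIF price.
From FOB to CIF, the seller additionally bears: freight, insurance.
CIF price = 96928.49 + 2310.04 + 613.78 = 99852.31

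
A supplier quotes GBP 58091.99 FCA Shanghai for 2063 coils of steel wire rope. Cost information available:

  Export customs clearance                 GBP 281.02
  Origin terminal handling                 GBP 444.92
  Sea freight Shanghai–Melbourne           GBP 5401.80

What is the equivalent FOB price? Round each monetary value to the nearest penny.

Not relevant to the conversion: export clearance — on the seller under both FCA and FOB; already in the FCA price and stays in the FOB price. freight — on the buyer under both terms; not part of either seller's price.
From FCA to FOB, the seller additionally bears: origin terminal.
FOB price = 58091.99 + 444.92 = 58536.91

FOB price: GBP 58536.91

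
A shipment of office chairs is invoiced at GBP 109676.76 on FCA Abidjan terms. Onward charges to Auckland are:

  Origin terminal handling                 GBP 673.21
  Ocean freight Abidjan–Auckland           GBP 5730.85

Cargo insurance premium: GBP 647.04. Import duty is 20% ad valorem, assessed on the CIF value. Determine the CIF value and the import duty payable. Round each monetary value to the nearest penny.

CIF value: GBP 116727.86; import duty: GBP 23345.57

CIF = FCA price + pre-shipment costs + freight + insurance
CIF = 109676.76 + 673.21 + 5730.85 + 647.04 = 116727.86
Import duty = 116727.86 × 20% = 23345.57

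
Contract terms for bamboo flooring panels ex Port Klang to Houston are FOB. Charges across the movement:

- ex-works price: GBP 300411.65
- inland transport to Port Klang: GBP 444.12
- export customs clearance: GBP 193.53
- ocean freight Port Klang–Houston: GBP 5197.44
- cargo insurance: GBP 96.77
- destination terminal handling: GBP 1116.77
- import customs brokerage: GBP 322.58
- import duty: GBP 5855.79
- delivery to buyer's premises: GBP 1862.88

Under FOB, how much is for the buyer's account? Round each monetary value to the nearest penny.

FOB: the seller bears costs until goods are on board at the origin port; the buyer bears freight, insurance and all costs thereafter.
Seller's account: goods 300411.65 + inland to port 444.12 + export clearance 193.53 = 301049.30
Buyer's account: freight 5197.44 + insurance 96.77 + destination terminal 1116.77 + brokerage 322.58 + duty 5855.79 + delivery 1862.88 = 14452.23

Buyer's account: GBP 14452.23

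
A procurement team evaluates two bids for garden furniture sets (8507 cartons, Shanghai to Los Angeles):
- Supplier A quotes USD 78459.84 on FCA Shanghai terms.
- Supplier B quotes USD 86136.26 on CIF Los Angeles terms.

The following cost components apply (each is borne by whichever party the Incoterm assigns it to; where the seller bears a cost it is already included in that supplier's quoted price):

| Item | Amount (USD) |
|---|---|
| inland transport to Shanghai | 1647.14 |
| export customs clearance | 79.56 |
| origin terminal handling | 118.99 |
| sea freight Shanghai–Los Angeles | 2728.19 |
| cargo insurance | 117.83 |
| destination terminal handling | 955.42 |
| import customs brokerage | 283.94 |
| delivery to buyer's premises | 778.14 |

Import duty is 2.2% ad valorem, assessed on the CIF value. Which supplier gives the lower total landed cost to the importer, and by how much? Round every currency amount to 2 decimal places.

Supplier A is cheaper by USD 4815.06

Supplier A (FCA):
CIF value = FCA price + origin terminal + freight + insurance = 78459.84 + 118.99 + 2728.19 + 117.83 = 81424.85
Import duty = 81424.85 × 2.2% = 1791.35
Buyer bears (A): 118.99 + 2728.19 + 117.83 + 955.42 + 283.94 + 778.14 = 4982.51
Landed cost (A) = invoice 78459.84 + 4982.51 + duty 1791.35 = 85233.70
Supplier B (CIF):
The CIF price already equals the CIF value: 86136.26
Import duty = 86136.26 × 2.2% = 1895.00
Buyer bears (B): 955.42 + 283.94 + 778.14 = 2017.50
Landed cost (B) = invoice 86136.26 + 2017.50 + duty 1895.00 = 90048.76
Difference = |85233.70 − 90048.76| = 4815.06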